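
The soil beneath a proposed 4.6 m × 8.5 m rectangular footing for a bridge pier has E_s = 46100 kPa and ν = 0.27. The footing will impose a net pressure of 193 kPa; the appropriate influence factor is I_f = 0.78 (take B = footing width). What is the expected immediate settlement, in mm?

S_e ≈ 13.9 mm

Immediate (elastic) settlement: S_e = q·B·(1−ν²)/E_s · I_f.
S_e = 193 × 4.6 × (1 − 0.27²) / 46100 × 0.78
    = 193 × 4.6 × 0.9271 / 46100 × 0.78
    = 0.01393 m = 13.93 mm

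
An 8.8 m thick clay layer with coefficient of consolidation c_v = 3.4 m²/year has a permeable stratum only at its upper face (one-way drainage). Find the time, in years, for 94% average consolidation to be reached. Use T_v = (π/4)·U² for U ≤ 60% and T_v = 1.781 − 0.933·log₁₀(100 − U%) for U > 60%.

t ≈ 24 years

Drainage path length: H_d = H = 8.8 m (single drainage).
U > 60%: T_v = 1.781 − 0.933·log₁₀(100 − 94) = 1.055.
t = T_v·H_d²/c_v = 1.055×8.8²/3.4 = 24.03 years.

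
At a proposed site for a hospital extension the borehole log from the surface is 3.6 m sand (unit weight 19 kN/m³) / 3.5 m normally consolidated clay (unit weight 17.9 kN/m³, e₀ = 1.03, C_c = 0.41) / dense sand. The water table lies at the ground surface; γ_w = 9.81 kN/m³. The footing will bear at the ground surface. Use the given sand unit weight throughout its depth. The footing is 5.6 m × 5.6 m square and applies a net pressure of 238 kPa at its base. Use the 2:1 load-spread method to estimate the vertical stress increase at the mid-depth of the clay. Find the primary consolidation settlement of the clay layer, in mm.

Mid-depth of clay below the ground surface: z = 3.6 + 3.5/2 = 5.35 m.
Total vertical stress at mid-clay: σ_v = 19×3.6 + 17.9×1.75 = 99.725 kPa.
Pore pressure: u = 9.81×(5.35 − 0) = 52.483 kPa.
Initial effective stress: σ'_0 = σ_v − u = 99.725 − 52.483 = 47.242 kPa.
Stress increase at mid-clay by the 2:1 spreading method:
Δσ = qBL/((B+z)(L+z)) = 238×5.6×5.6/((5.6+5.35)(5.6+5.35)) = 62.248 kPa
Final effective stress: σ'_f = σ'_0 + Δσ = 47.242 + 62.248 = 109.49 kPa.
Normally consolidated clay, so the full stress increment lies on the virgin compression line:
S_c = C_c·H/(1+e₀)·log₁₀(σ'_f/σ'_0) = 0.41×3.5/(1+1.03)×log₁₀(109.49/47.242)
    = 0.7069 × 0.36505 = 0.2581 m

S_c ≈ 258 mm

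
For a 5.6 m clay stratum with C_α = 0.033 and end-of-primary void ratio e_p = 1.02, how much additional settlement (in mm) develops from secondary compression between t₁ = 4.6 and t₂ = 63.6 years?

S_s ≈ 104 mm

Secondary compression: S_s = C_α·H/(1+e_p)·log₁₀(t₂/t₁)
S_s = 0.033×5.6/(1+1.02)×log₁₀(63.6/4.6)
    = 0.09149 × 1.141 = 0.1044 m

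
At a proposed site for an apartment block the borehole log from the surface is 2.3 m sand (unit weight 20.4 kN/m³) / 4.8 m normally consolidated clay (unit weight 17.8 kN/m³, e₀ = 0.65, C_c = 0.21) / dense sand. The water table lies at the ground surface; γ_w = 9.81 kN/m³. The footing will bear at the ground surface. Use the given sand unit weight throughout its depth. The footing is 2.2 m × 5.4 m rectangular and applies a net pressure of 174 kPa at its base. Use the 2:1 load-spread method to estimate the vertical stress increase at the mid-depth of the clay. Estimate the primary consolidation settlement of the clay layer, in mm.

S_c ≈ 138 mm

Mid-depth of clay below the ground surface: z = 2.3 + 4.8/2 = 4.7 m.
Total vertical stress at mid-clay: σ_v = 20.4×2.3 + 17.8×2.4 = 89.64 kPa.
Pore pressure: u = 9.81×(4.7 − 0) = 46.107 kPa.
Initial effective stress: σ'_0 = σ_v − u = 89.64 − 46.107 = 43.533 kPa.
Stress increase at mid-clay by the 2:1 spreading method:
Δσ = qBL/((B+z)(L+z)) = 174×2.2×5.4/((2.2+4.7)(5.4+4.7)) = 29.662 kPa
Final effective stress: σ'_f = σ'_0 + Δσ = 43.533 + 29.662 = 73.195 kPa.
Normally consolidated clay, so the full stress increment lies on the virgin compression line:
S_c = C_c·H/(1+e₀)·log₁₀(σ'_f/σ'_0) = 0.21×4.8/(1+0.65)×log₁₀(73.195/43.533)
    = 0.61091 × 0.22566 = 0.1379 m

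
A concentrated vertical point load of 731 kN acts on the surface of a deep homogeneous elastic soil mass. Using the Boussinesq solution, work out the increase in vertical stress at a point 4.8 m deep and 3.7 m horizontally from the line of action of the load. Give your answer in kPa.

Δσ_z ≈ 4.72 kPa

Boussinesq vertical stress below a point load on an elastic half-space:
Δσ_z = 3P/(2πz²) · [1 + (r/z)²]^(−5/2)
r/z = 3.7/4.8 = 0.77083; [1+(r/z)²]^(−5/2) = 0.31164.
Δσ_z = 3×731/(2π×4.8²) × 0.31164 = 15.149 × 0.31164 = 4.721 kPa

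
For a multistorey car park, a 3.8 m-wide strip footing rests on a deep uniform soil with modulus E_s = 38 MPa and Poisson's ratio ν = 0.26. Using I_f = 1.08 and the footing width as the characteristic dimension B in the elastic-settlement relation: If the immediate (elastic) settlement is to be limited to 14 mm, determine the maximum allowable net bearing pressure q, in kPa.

q ≈ 139 kPa

E_s = 38 MPa = 38000 kPa.
S_e = q·B·(1−ν²)/E_s · I_f  ⇒  q = S_e·E_s / (B·(1−ν²)·I_f).
q = 0.014 × 38000 / (3.8 × 0.9324 × 1.08) = 139 kPa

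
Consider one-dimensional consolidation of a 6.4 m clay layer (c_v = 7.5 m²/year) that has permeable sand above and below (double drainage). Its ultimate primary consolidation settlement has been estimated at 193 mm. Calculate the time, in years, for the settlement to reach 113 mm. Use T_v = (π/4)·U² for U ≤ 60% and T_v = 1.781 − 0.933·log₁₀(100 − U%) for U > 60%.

Drainage path length: H_d = H/2 = 3.2 m (double drainage).
U = S(t)/S_ult = 113/193 = 0.5855.
U ≤ 60%: T_v = (π/4)·U² = (π/4)×0.58549² = 0.26924.
t = T_v·H_d²/c_v = 0.26924×3.2²/7.5 = 0.3676 years.

t ≈ 0.368 years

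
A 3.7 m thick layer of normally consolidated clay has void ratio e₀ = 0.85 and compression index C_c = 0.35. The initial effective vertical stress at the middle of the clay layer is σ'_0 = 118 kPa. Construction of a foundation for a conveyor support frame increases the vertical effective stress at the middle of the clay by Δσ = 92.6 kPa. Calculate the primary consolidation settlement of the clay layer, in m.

Final effective stress: σ'_f = σ'_0 + Δσ = 118 + 92.6 = 210.6 kPa.
Normally consolidated clay, so the full stress increment lies on the virgin compression line:
S_c = C_c·H/(1+e₀)·log₁₀(σ'_f/σ'_0) = 0.35×3.7/(1+0.85)×log₁₀(210.6/118)
    = 0.7 × 0.25158 = 0.1761 m

S_c ≈ 0.176 m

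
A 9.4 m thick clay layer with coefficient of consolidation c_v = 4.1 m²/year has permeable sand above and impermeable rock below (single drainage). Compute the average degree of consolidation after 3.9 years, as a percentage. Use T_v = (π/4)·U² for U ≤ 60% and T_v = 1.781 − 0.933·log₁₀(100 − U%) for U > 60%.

U ≈ 48 %

Drainage path length: H_d = H = 9.4 m (single drainage).
T_v = c_v·t/H_d² = 4.1×3.9/9.4² = 0.18096.
T_v = 0.18096 corresponds to the U ≤ 60% branch:
U = √(4T_v/π) = 0.48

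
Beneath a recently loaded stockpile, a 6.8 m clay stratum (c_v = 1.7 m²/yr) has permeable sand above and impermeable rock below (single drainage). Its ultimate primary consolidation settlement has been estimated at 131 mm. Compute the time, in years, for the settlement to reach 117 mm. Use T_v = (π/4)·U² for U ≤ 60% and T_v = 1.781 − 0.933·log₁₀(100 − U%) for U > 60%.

Drainage path length: H_d = H = 6.8 m (single drainage).
U = S(t)/S_ult = 117/131 = 0.8931.
U > 60%: T_v = 1.781 − 0.933·log₁₀(100 − 89.313) = 0.82108.
t = T_v·H_d²/c_v = 0.82108×6.8²/1.7 = 22.33 years.

t ≈ 22.3 years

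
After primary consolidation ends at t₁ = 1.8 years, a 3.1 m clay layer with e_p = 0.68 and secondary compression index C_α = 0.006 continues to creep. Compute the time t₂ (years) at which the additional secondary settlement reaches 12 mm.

t₂ ≈ 21.8 years

S_s = C_α·H/(1+e_p)·log₁₀(t₂/t₁) ⇒ log₁₀(t₂/t₁) = S_s·(1+e_p)/(C_α·H).
log₁₀(t₂/t₁) = 0.012 × (1+0.68) / (0.006×3.1) = 1.084
t₂ = t₁ × 10^1.084 = 1.8 × 12.13 = 21.83 years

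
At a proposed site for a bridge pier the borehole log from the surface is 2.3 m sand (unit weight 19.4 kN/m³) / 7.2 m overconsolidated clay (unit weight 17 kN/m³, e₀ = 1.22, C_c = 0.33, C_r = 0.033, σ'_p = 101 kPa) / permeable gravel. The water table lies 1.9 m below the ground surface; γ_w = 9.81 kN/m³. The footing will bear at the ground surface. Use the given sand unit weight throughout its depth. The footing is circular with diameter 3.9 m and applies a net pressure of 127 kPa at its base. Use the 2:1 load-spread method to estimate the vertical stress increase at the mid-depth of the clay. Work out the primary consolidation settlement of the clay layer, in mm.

S_c ≈ 12.3 mm

Mid-depth of clay below the ground surface: z = 2.3 + 7.2/2 = 5.9 m.
Total vertical stress at mid-clay: σ_v = 19.4×2.3 + 17×3.6 = 105.82 kPa.
Pore pressure: u = 9.81×(5.9 − 1.9) = 39.24 kPa.
Initial effective stress: σ'_0 = σ_v − u = 105.82 − 39.24 = 66.58 kPa.
Stress increase at mid-clay by the 2:1 spreading method:
Δσ ≈ qD²/(D+z)² = 127×3.9²/(3.9+5.9)² = 20.113 kPa
Final effective stress: σ'_f = 66.58 + 20.113 = 86.693 kPa.
σ'_f = 86.693 ≤ σ'_p = 101 kPa, so the clay remains overconsolidated and only the recompression index applies:
S_c = C_r·H/(1+e₀)·log₁₀(σ'_f/σ'_0) = 0.033×7.2/2.22×log₁₀(86.693/66.58)
    = 0.10703 × 0.11464 = 0.01227 m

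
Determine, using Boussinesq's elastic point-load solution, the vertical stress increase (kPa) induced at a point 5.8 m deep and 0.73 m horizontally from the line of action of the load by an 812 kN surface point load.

Δσ_z ≈ 11.1 kPa

Boussinesq vertical stress below a point load on an elastic half-space:
Δσ_z = 3P/(2πz²) · [1 + (r/z)²]^(−5/2)
r/z = 0.73/5.8 = 0.12586; [1+(r/z)²]^(−5/2) = 0.96147.
Δσ_z = 3×812/(2π×5.8²) × 0.96147 = 11.525 × 0.96147 = 11.08 kPa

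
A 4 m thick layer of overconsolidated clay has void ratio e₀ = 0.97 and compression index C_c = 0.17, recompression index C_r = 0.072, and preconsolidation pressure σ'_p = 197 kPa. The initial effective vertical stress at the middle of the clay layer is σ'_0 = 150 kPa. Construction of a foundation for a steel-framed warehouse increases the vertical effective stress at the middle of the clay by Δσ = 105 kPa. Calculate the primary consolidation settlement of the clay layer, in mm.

Final effective stress: σ'_f = 150 + 105 = 255 kPa.
σ'_f = 255 > σ'_p = 197 kPa, so the stress path crosses the preconsolidation pressure — recompression up to σ'_p, then virgin compression beyond:
S_c = H/(1+e₀)·[C_r·log₁₀(σ'_p/σ'_0) + C_c·log₁₀(σ'_f/σ'_p)]
    = 4/1.97 × [0.072×log₁₀(197/150) + 0.17×log₁₀(255/197)]
    = 2.0305 × [0.008523 + 0.019053] = 0.05599 m

S_c ≈ 56 mm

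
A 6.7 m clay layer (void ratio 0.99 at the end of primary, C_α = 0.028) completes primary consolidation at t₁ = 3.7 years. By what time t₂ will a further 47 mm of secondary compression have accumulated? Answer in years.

S_s = C_α·H/(1+e_p)·log₁₀(t₂/t₁) ⇒ log₁₀(t₂/t₁) = S_s·(1+e_p)/(C_α·H).
log₁₀(t₂/t₁) = 0.047 × (1+0.99) / (0.028×6.7) = 0.4986
t₂ = t₁ × 10^0.4986 = 3.7 × 3.152 = 11.66 years

t₂ ≈ 11.7 years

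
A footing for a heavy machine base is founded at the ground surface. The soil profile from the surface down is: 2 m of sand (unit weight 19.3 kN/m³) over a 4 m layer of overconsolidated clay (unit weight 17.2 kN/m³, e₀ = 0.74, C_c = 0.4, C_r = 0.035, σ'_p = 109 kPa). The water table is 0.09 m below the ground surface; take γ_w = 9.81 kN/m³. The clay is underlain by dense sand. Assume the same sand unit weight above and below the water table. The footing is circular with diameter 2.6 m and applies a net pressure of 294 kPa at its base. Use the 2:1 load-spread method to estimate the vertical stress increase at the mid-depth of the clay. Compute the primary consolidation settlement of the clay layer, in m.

Mid-depth of clay below the ground surface: z = 2 + 4/2 = 4 m.
Total vertical stress at mid-clay: σ_v = 19.3×2 + 17.2×2 = 73 kPa.
Pore pressure: u = 9.81×(4 − 0.09) = 38.357 kPa.
Initial effective stress: σ'_0 = σ_v − u = 73 − 38.357 = 34.643 kPa.
Stress increase at mid-clay by the 2:1 spreading method:
Δσ ≈ qD²/(D+z)² = 294×2.6²/(2.6+4)² = 45.625 kPa
Final effective stress: σ'_f = 34.643 + 45.625 = 80.268 kPa.
σ'_f = 80.268 ≤ σ'_p = 109 kPa, so the clay remains overconsolidated and only the recompression index applies:
S_c = C_r·H/(1+e₀)·log₁₀(σ'_f/σ'_0) = 0.035×4/1.74×log₁₀(80.268/34.643)
    = 0.080462 × 0.36493 = 0.02936 m

S_c ≈ 0.0294 m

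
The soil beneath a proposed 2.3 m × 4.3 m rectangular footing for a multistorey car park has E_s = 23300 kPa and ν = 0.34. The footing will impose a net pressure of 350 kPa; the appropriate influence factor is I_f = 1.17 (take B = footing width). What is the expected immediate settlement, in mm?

S_e ≈ 35.7 mm

Immediate (elastic) settlement: S_e = q·B·(1−ν²)/E_s · I_f.
S_e = 350 × 2.3 × (1 − 0.34²) / 23300 × 1.17
    = 350 × 2.3 × 0.8844 / 23300 × 1.17
    = 0.03575 m = 35.75 mm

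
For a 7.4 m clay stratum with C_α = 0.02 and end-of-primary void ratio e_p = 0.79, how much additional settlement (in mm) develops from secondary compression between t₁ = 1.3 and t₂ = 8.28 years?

S_s ≈ 66.5 mm

Secondary compression: S_s = C_α·H/(1+e_p)·log₁₀(t₂/t₁)
S_s = 0.02×7.4/(1+0.79)×log₁₀(8.28/1.3)
    = 0.08268 × 0.8041 = 0.06648 m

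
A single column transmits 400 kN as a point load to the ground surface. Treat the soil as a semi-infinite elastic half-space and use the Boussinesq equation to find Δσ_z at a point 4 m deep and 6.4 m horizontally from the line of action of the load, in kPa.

Boussinesq vertical stress below a point load on an elastic half-space:
Δσ_z = 3P/(2πz²) · [1 + (r/z)²]^(−5/2)
r/z = 6.4/4 = 1.6; [1+(r/z)²]^(−5/2) = 0.041819.
Δσ_z = 3×400/(2π×4²) × 0.041819 = 11.937 × 0.041819 = 0.4992 kPa

Δσ_z ≈ 0.499 kPa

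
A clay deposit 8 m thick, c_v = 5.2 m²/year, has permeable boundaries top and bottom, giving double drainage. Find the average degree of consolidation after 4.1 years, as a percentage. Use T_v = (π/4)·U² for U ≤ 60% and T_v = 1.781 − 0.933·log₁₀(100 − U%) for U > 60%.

U ≈ 97 %

Drainage path length: H_d = H/2 = 4 m (double drainage).
T_v = c_v·t/H_d² = 5.2×4.1/4² = 1.3325.
T_v = 1.3325 corresponds to the U > 60% branch:
U = 1 − 10^((1.781 − T_v)/0.933)/100 = 0.9698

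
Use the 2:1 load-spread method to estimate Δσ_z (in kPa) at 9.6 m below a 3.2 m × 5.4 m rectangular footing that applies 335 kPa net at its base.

By the 2:1 method the load spreads at 1 horizontal : 2 vertical, so at depth z the loaded area has grown by z in each plan dimension:
Δσ = qBL/((B+z)(L+z)) = 335×3.2×5.4/((3.2+9.6)(5.4+9.6)) = 30.15 kPa

Δσ_z ≈ 30.1 kPa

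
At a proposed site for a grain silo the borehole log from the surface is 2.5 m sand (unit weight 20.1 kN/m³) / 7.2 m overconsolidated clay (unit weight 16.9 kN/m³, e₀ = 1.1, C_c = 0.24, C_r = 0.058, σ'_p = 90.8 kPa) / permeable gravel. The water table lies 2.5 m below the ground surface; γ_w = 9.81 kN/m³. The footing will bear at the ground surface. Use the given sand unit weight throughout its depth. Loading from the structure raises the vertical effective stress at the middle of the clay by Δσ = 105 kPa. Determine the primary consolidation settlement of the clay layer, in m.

Mid-depth of clay below the ground surface: z = 2.5 + 7.2/2 = 6.1 m.
Total vertical stress at mid-clay: σ_v = 20.1×2.5 + 16.9×3.6 = 111.09 kPa.
Pore pressure: u = 9.81×(6.1 − 2.5) = 35.316 kPa.
Initial effective stress: σ'_0 = σ_v − u = 111.09 − 35.316 = 75.774 kPa.
Final effective stress: σ'_f = 75.774 + 105 = 180.77 kPa.
σ'_f = 180.77 > σ'_p = 90.8 kPa, so the stress path crosses the preconsolidation pressure — recompression up to σ'_p, then virgin compression beyond:
S_c = H/(1+e₀)·[C_r·log₁₀(σ'_p/σ'_0) + C_c·log₁₀(σ'_f/σ'_p)]
    = 7.2/2.1 × [0.058×log₁₀(90.8/75.774) + 0.24×log₁₀(180.77/90.8)]
    = 3.4286 × [0.0045568 + 0.07177] = 0.2617 m

S_c ≈ 0.262 m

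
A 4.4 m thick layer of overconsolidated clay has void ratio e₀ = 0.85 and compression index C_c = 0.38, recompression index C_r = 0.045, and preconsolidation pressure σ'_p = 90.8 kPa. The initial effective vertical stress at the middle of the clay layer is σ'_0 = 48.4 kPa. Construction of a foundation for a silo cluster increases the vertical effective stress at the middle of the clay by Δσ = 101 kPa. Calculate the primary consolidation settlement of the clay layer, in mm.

S_c ≈ 225 mm

Final effective stress: σ'_f = 48.4 + 101 = 149.4 kPa.
σ'_f = 149.4 > σ'_p = 90.8 kPa, so the stress path crosses the preconsolidation pressure — recompression up to σ'_p, then virgin compression beyond:
S_c = H/(1+e₀)·[C_r·log₁₀(σ'_p/σ'_0) + C_c·log₁₀(σ'_f/σ'_p)]
    = 4.4/1.85 × [0.045×log₁₀(90.8/48.4) + 0.38×log₁₀(149.4/90.8)]
    = 2.3784 × [0.012296 + 0.082181] = 0.2247 m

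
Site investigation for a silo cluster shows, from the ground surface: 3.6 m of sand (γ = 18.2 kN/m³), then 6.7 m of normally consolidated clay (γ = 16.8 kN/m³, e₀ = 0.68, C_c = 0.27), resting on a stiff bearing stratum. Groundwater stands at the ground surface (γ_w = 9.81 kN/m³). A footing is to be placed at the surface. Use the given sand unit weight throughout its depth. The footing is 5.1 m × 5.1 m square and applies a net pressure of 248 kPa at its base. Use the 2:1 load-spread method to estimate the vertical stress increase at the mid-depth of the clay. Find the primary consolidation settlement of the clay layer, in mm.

S_c ≈ 282 mm

Mid-depth of clay below the ground surface: z = 3.6 + 6.7/2 = 6.95 m.
Total vertical stress at mid-clay: σ_v = 18.2×3.6 + 16.8×3.35 = 121.8 kPa.
Pore pressure: u = 9.81×(6.95 − 0) = 68.18 kPa.
Initial effective stress: σ'_0 = σ_v − u = 121.8 − 68.18 = 53.62 kPa.
Stress increase at mid-clay by the 2:1 spreading method:
Δσ = qBL/((B+z)(L+z)) = 248×5.1×5.1/((5.1+6.95)(5.1+6.95)) = 44.424 kPa
Final effective stress: σ'_f = σ'_0 + Δσ = 53.62 + 44.424 = 98.044 kPa.
Normally consolidated clay, so the full stress increment lies on the virgin compression line:
S_c = C_c·H/(1+e₀)·log₁₀(σ'_f/σ'_0) = 0.27×6.7/(1+0.68)×log₁₀(98.044/53.62)
    = 1.0768 × 0.26209 = 0.2822 m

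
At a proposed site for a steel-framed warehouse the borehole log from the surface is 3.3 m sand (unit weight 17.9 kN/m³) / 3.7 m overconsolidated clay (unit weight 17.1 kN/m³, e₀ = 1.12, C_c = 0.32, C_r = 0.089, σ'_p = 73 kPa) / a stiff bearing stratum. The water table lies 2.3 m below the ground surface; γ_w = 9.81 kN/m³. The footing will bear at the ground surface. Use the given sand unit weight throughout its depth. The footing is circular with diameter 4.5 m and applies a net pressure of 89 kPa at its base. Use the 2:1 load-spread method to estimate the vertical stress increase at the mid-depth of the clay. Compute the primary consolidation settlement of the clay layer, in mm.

S_c ≈ 38.7 mm

Mid-depth of clay below the ground surface: z = 3.3 + 3.7/2 = 5.15 m.
Total vertical stress at mid-clay: σ_v = 17.9×3.3 + 17.1×1.85 = 90.705 kPa.
Pore pressure: u = 9.81×(5.15 − 2.3) = 27.959 kPa.
Initial effective stress: σ'_0 = σ_v − u = 90.705 − 27.959 = 62.746 kPa.
Stress increase at mid-clay by the 2:1 spreading method:
Δσ ≈ qD²/(D+z)² = 89×4.5²/(4.5+5.15)² = 19.354 kPa
Final effective stress: σ'_f = 62.746 + 19.354 = 82.1 kPa.
σ'_f = 82.1 > σ'_p = 73 kPa, so the stress path crosses the preconsolidation pressure — recompression up to σ'_p, then virgin compression beyond:
S_c = H/(1+e₀)·[C_r·log₁₀(σ'_p/σ'_0) + C_c·log₁₀(σ'_f/σ'_p)]
    = 3.7/2.12 × [0.089×log₁₀(73/62.746) + 0.32×log₁₀(82.1/73)]
    = 1.7453 × [0.0058506 + 0.016326] = 0.0387 m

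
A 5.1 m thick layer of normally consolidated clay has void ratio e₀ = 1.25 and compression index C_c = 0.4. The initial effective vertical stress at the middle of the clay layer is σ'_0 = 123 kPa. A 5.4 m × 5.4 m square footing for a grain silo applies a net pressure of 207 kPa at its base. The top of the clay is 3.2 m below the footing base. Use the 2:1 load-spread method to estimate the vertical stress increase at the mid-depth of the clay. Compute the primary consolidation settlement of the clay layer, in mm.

S_c ≈ 131 mm

Mid-depth of clay below the footing base: z = 3.2 + 5.1/2 = 5.75 m.
Stress increase at mid-clay by the 2:1 spreading method:
Δσ = qBL/((B+z)(L+z)) = 207×5.4×5.4/((5.4+5.75)(5.4+5.75)) = 48.552 kPa
Final effective stress: σ'_f = σ'_0 + Δσ = 123 + 48.552 = 171.55 kPa.
Normally consolidated clay, so the full stress increment lies on the virgin compression line:
S_c = C_c·H/(1+e₀)·log₁₀(σ'_f/σ'_0) = 0.4×5.1/(1+1.25)×log₁₀(171.55/123)
    = 0.90667 × 0.14449 = 0.131 m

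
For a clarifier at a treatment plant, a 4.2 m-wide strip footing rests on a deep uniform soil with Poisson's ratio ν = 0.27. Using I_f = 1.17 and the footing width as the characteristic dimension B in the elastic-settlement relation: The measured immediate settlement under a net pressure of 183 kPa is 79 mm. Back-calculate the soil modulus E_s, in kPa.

E_s ≈ 10600 kPa

S_e = q·B·(1−ν²)/E_s · I_f  ⇒  E_s = q·B·(1−ν²)·I_f / S_e.
E_s = 183 × 4.2 × 0.9271 × 1.17 / 0.079 = 10550 kPa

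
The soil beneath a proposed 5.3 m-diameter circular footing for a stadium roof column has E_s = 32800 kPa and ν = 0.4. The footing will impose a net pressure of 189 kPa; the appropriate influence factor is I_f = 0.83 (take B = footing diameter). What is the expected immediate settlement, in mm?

Immediate (elastic) settlement: S_e = q·B·(1−ν²)/E_s · I_f.
S_e = 189 × 5.3 × (1 − 0.4²) / 32800 × 0.83
    = 189 × 5.3 × 0.84 / 32800 × 0.83
    = 0.02129 m = 21.29 mm

S_e ≈ 21.3 mm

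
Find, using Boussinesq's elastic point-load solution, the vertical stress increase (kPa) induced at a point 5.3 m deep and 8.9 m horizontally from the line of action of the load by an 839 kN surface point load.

Boussinesq vertical stress below a point load on an elastic half-space:
Δσ_z = 3P/(2πz²) · [1 + (r/z)²]^(−5/2)
r/z = 8.9/5.3 = 1.6792; [1+(r/z)²]^(−5/2) = 0.035066.
Δσ_z = 3×839/(2π×5.3²) × 0.035066 = 14.261 × 0.035066 = 0.5001 kPa

Δσ_z ≈ 0.5 kPa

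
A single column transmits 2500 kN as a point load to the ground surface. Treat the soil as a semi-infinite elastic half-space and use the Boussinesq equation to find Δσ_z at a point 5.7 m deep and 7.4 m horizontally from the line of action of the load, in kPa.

Boussinesq vertical stress below a point load on an elastic half-space:
Δσ_z = 3P/(2πz²) · [1 + (r/z)²]^(−5/2)
r/z = 7.4/5.7 = 1.2982; [1+(r/z)²]^(−5/2) = 0.084618.
Δσ_z = 3×2500/(2π×5.7²) × 0.084618 = 36.739 × 0.084618 = 3.109 kPa

Δσ_z ≈ 3.11 kPa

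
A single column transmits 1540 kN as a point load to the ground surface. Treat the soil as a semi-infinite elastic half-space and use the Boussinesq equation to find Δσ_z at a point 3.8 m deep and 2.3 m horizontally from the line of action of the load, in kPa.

Boussinesq vertical stress below a point load on an elastic half-space:
Δσ_z = 3P/(2πz²) · [1 + (r/z)²]^(−5/2)
r/z = 2.3/3.8 = 0.60526; [1+(r/z)²]^(−5/2) = 0.45825.
Δσ_z = 3×1540/(2π×3.8²) × 0.45825 = 50.921 × 0.45825 = 23.33 kPa

Δσ_z ≈ 23.3 kPa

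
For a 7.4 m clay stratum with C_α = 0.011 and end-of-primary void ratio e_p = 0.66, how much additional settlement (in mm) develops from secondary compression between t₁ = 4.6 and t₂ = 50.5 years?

Secondary compression: S_s = C_α·H/(1+e_p)·log₁₀(t₂/t₁)
S_s = 0.011×7.4/(1+0.66)×log₁₀(50.5/4.6)
    = 0.04904 × 1.041 = 0.05102 m

S_s ≈ 51 mm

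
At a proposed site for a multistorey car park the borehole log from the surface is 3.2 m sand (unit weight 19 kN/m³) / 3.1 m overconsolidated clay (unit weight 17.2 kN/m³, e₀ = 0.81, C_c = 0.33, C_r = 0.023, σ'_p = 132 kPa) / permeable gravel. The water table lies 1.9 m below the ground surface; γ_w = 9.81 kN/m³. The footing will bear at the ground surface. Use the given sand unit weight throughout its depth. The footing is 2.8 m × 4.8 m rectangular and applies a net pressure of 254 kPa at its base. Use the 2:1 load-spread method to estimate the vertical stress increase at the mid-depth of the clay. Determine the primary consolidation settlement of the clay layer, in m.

S_c ≈ 0.01 m

Mid-depth of clay below the ground surface: z = 3.2 + 3.1/2 = 4.75 m.
Total vertical stress at mid-clay: σ_v = 19×3.2 + 17.2×1.55 = 87.46 kPa.
Pore pressure: u = 9.81×(4.75 − 1.9) = 27.959 kPa.
Initial effective stress: σ'_0 = σ_v − u = 87.46 − 27.959 = 59.501 kPa.
Stress increase at mid-clay by the 2:1 spreading method:
Δσ = qBL/((B+z)(L+z)) = 254×2.8×4.8/((2.8+4.75)(4.8+4.75)) = 47.346 kPa
Final effective stress: σ'_f = 59.501 + 47.346 = 106.85 kPa.
σ'_f = 106.85 ≤ σ'_p = 132 kPa, so the clay remains overconsolidated and only the recompression index applies:
S_c = C_r·H/(1+e₀)·log₁₀(σ'_f/σ'_0) = 0.023×3.1/1.81×log₁₀(106.85/59.501)
    = 0.039392 × 0.25425 = 0.01002 m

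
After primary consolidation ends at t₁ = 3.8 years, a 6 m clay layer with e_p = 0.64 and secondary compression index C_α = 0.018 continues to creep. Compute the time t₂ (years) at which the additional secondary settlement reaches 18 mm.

t₂ ≈ 7.13 years

S_s = C_α·H/(1+e_p)·log₁₀(t₂/t₁) ⇒ log₁₀(t₂/t₁) = S_s·(1+e_p)/(C_α·H).
log₁₀(t₂/t₁) = 0.018 × (1+0.64) / (0.018×6) = 0.2733
t₂ = t₁ × 10^0.2733 = 3.8 × 1.876 = 7.13 years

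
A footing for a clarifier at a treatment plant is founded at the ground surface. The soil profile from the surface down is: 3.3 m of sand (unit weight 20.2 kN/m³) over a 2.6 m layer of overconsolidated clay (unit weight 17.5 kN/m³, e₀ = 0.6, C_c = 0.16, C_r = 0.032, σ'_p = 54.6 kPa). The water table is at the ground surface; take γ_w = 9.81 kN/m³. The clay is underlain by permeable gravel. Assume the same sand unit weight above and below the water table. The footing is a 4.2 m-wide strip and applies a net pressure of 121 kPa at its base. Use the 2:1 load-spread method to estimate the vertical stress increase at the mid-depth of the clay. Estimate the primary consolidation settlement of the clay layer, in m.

Mid-depth of clay below the ground surface: z = 3.3 + 2.6/2 = 4.6 m.
Total vertical stress at mid-clay: σ_v = 20.2×3.3 + 17.5×1.3 = 89.41 kPa.
Pore pressure: u = 9.81×(4.6 − 0) = 45.126 kPa.
Initial effective stress: σ'_0 = σ_v − u = 89.41 − 45.126 = 44.284 kPa.
Stress increase at mid-clay by the 2:1 spreading method:
Δσ = qB/(B+z) = 121×4.2/(4.2+4.6) = 57.75 kPa
Final effective stress: σ'_f = 44.284 + 57.75 = 102.03 kPa.
σ'_f = 102.03 > σ'_p = 54.6 kPa, so the stress path crosses the preconsolidation pressure — recompression up to σ'_p, then virgin compression beyond:
S_c = H/(1+e₀)·[C_r·log₁₀(σ'_p/σ'_0) + C_c·log₁₀(σ'_f/σ'_p)]
    = 2.6/1.6 × [0.032×log₁₀(54.6/44.284) + 0.16×log₁₀(102.03/54.6)]
    = 1.625 × [0.0029103 + 0.043446] = 0.07533 m

S_c ≈ 0.0753 m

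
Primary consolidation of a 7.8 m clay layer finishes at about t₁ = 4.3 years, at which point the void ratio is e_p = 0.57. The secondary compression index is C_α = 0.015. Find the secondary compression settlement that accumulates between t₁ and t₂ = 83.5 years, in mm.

S_s ≈ 96 mm

Secondary compression: S_s = C_α·H/(1+e_p)·log₁₀(t₂/t₁)
S_s = 0.015×7.8/(1+0.57)×log₁₀(83.5/4.3)
    = 0.07452 × 1.288 = 0.096 m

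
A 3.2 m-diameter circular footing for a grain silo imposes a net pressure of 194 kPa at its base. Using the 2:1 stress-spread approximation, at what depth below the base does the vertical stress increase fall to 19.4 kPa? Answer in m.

2:1 spreading — at depth z the loaded area has grown by z in each plan dimension:
qD²/(D+z)² = Δσ_z ⇒ z = D(√(q/Δσ_z) − 1) = 3.2×(√(194/19.4) − 1) = 6.919 m

z ≈ 6.92 m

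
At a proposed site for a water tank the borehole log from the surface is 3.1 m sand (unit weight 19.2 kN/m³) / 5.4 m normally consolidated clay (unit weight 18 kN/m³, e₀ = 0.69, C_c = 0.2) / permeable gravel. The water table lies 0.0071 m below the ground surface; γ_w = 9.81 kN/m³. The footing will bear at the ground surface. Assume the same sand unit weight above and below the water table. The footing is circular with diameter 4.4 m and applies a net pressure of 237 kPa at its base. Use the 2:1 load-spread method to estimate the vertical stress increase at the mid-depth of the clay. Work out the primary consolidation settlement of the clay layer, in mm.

S_c ≈ 172 mm

Mid-depth of clay below the ground surface: z = 3.1 + 5.4/2 = 5.8 m.
Total vertical stress at mid-clay: σ_v = 19.2×3.1 + 18×2.7 = 108.12 kPa.
Pore pressure: u = 9.81×(5.8 − 0.0071) = 56.829 kPa.
Initial effective stress: σ'_0 = σ_v − u = 108.12 − 56.829 = 51.291 kPa.
Stress increase at mid-clay by the 2:1 spreading method:
Δσ ≈ qD²/(D+z)² = 237×4.4²/(4.4+5.8)² = 44.101 kPa
Final effective stress: σ'_f = σ'_0 + Δσ = 51.291 + 44.101 = 95.392 kPa.
Normally consolidated clay, so the full stress increment lies on the virgin compression line:
S_c = C_c·H/(1+e₀)·log₁₀(σ'_f/σ'_0) = 0.2×5.4/(1+0.69)×log₁₀(95.392/51.291)
    = 0.63905 × 0.26947 = 0.1722 m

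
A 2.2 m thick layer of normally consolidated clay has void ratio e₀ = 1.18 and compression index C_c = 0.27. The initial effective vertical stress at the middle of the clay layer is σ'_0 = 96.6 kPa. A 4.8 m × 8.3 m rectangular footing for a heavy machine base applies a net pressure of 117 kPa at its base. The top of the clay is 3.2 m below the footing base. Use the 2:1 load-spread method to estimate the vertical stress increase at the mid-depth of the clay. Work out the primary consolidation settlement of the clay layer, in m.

S_c ≈ 0.0416 m

Mid-depth of clay below the footing base: z = 3.2 + 2.2/2 = 4.3 m.
Stress increase at mid-clay by the 2:1 spreading method:
Δσ = qBL/((B+z)(L+z)) = 117×4.8×8.3/((4.8+4.3)(8.3+4.3)) = 40.653 kPa
Final effective stress: σ'_f = σ'_0 + Δσ = 96.6 + 40.653 = 137.25 kPa.
Normally consolidated clay, so the full stress increment lies on the virgin compression line:
S_c = C_c·H/(1+e₀)·log₁₀(σ'_f/σ'_0) = 0.27×2.2/(1+1.18)×log₁₀(137.25/96.6)
    = 0.27248 × 0.15254 = 0.04156 m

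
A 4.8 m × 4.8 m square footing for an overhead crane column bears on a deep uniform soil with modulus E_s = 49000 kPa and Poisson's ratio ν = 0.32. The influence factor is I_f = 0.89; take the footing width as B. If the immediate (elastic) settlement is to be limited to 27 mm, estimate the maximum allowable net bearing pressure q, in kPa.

q ≈ 345 kPa

S_e = q·B·(1−ν²)/E_s · I_f  ⇒  q = S_e·E_s / (B·(1−ν²)·I_f).
q = 0.027 × 49000 / (4.8 × 0.8976 × 0.89) = 345 kPa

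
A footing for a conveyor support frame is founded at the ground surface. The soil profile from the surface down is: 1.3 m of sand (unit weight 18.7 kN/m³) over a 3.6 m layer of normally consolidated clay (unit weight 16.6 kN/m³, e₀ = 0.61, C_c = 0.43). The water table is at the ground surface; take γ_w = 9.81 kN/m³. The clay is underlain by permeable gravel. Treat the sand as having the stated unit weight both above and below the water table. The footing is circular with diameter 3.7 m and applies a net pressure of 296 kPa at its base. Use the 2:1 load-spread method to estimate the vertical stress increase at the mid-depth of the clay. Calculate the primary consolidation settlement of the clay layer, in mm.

S_c ≈ 645 mm

Mid-depth of clay below the ground surface: z = 1.3 + 3.6/2 = 3.1 m.
Total vertical stress at mid-clay: σ_v = 18.7×1.3 + 16.6×1.8 = 54.19 kPa.
Pore pressure: u = 9.81×(3.1 − 0) = 30.411 kPa.
Initial effective stress: σ'_0 = σ_v − u = 54.19 − 30.411 = 23.779 kPa.
Stress increase at mid-clay by the 2:1 spreading method:
Δσ ≈ qD²/(D+z)² = 296×3.7²/(3.7+3.1)² = 87.635 kPa
Final effective stress: σ'_f = σ'_0 + Δσ = 23.779 + 87.635 = 111.41 kPa.
Normally consolidated clay, so the full stress increment lies on the virgin compression line:
S_c = C_c·H/(1+e₀)·log₁₀(σ'_f/σ'_0) = 0.43×3.6/(1+0.61)×log₁₀(111.41/23.779)
    = 0.96149 × 0.67073 = 0.6449 m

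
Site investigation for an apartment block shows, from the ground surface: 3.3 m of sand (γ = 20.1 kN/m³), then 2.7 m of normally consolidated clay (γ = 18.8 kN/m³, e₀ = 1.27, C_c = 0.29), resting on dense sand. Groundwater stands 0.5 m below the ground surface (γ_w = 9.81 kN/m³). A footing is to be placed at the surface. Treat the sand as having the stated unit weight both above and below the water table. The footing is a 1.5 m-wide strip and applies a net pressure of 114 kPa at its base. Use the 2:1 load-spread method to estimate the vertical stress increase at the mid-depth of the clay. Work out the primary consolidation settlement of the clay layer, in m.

Mid-depth of clay below the ground surface: z = 3.3 + 2.7/2 = 4.65 m.
Total vertical stress at mid-clay: σ_v = 20.1×3.3 + 18.8×1.35 = 91.71 kPa.
Pore pressure: u = 9.81×(4.65 − 0.5) = 40.712 kPa.
Initial effective stress: σ'_0 = σ_v − u = 91.71 − 40.712 = 50.998 kPa.
Stress increase at mid-clay by the 2:1 spreading method:
Δσ = qB/(B+z) = 114×1.5/(1.5+4.65) = 27.805 kPa
Final effective stress: σ'_f = σ'_0 + Δσ = 50.998 + 27.805 = 78.803 kPa.
Normally consolidated clay, so the full stress increment lies on the virgin compression line:
S_c = C_c·H/(1+e₀)·log₁₀(σ'_f/σ'_0) = 0.29×2.7/(1+1.27)×log₁₀(78.803/50.998)
    = 0.34493 × 0.18899 = 0.06519 m

S_c ≈ 0.0652 m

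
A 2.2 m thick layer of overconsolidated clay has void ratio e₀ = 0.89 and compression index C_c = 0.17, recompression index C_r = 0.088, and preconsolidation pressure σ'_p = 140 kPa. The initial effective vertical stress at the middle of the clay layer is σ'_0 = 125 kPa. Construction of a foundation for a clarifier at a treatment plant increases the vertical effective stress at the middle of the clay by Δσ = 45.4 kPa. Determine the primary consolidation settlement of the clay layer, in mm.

S_c ≈ 21.9 mm

Final effective stress: σ'_f = 125 + 45.4 = 170.4 kPa.
σ'_f = 170.4 > σ'_p = 140 kPa, so the stress path crosses the preconsolidation pressure — recompression up to σ'_p, then virgin compression beyond:
S_c = H/(1+e₀)·[C_r·log₁₀(σ'_p/σ'_0) + C_c·log₁₀(σ'_f/σ'_p)]
    = 2.2/1.89 × [0.088×log₁₀(140/125) + 0.17×log₁₀(170.4/140)]
    = 1.164 × [0.0043312 + 0.014508] = 0.02193 m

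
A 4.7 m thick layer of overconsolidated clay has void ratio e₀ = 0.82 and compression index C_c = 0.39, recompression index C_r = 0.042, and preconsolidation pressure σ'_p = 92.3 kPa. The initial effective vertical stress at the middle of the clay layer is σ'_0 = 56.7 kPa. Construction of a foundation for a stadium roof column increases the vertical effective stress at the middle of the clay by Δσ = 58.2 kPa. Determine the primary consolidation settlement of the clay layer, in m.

S_c ≈ 0.119 m

Final effective stress: σ'_f = 56.7 + 58.2 = 114.9 kPa.
σ'_f = 114.9 > σ'_p = 92.3 kPa, so the stress path crosses the preconsolidation pressure — recompression up to σ'_p, then virgin compression beyond:
S_c = H/(1+e₀)·[C_r·log₁₀(σ'_p/σ'_0) + C_c·log₁₀(σ'_f/σ'_p)]
    = 4.7/1.82 × [0.042×log₁₀(92.3/56.7) + 0.39×log₁₀(114.9/92.3)]
    = 2.5824 × [0.008888 + 0.037096] = 0.1187 m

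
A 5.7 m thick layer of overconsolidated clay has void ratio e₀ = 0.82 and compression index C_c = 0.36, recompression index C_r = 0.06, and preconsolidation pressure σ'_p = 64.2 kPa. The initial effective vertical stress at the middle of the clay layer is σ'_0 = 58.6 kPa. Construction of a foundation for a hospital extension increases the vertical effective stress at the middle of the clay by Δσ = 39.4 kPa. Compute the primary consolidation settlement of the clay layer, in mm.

S_c ≈ 215 mm

Final effective stress: σ'_f = 58.6 + 39.4 = 98 kPa.
σ'_f = 98 > σ'_p = 64.2 kPa, so the stress path crosses the preconsolidation pressure — recompression up to σ'_p, then virgin compression beyond:
S_c = H/(1+e₀)·[C_r·log₁₀(σ'_p/σ'_0) + C_c·log₁₀(σ'_f/σ'_p)]
    = 5.7/1.82 × [0.06×log₁₀(64.2/58.6) + 0.36×log₁₀(98/64.2)]
    = 3.1319 × [0.0023782 + 0.066129] = 0.2146 m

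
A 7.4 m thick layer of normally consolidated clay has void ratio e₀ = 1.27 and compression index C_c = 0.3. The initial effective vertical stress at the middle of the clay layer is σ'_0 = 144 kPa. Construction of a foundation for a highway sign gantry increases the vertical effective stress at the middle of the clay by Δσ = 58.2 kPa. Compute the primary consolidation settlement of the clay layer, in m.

S_c ≈ 0.144 m

Final effective stress: σ'_f = σ'_0 + Δσ = 144 + 58.2 = 202.2 kPa.
Normally consolidated clay, so the full stress increment lies on the virgin compression line:
S_c = C_c·H/(1+e₀)·log₁₀(σ'_f/σ'_0) = 0.3×7.4/(1+1.27)×log₁₀(202.2/144)
    = 0.97797 × 0.14742 = 0.1442 m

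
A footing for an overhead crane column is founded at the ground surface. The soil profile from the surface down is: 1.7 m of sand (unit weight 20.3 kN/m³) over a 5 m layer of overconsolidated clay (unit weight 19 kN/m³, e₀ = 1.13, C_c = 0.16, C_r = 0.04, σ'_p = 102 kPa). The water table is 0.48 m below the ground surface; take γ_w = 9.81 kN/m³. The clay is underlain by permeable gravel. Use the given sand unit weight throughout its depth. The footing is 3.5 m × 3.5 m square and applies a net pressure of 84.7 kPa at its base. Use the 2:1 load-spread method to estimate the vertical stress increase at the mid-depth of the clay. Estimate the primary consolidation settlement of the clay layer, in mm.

S_c ≈ 13.3 mm

Mid-depth of clay below the ground surface: z = 1.7 + 5/2 = 4.2 m.
Total vertical stress at mid-clay: σ_v = 20.3×1.7 + 19×2.5 = 82.01 kPa.
Pore pressure: u = 9.81×(4.2 − 0.48) = 36.493 kPa.
Initial effective stress: σ'_0 = σ_v − u = 82.01 − 36.493 = 45.517 kPa.
Stress increase at mid-clay by the 2:1 spreading method:
Δσ = qBL/((B+z)(L+z)) = 84.7×3.5×3.5/((3.5+4.2)(3.5+4.2)) = 17.5 kPa
Final effective stress: σ'_f = 45.517 + 17.5 = 63.017 kPa.
σ'_f = 63.017 ≤ σ'_p = 102 kPa, so the clay remains overconsolidated and only the recompression index applies:
S_c = C_r·H/(1+e₀)·log₁₀(σ'_f/σ'_0) = 0.04×5/2.13×log₁₀(63.017/45.517)
    = 0.093896 × 0.14128 = 0.01327 m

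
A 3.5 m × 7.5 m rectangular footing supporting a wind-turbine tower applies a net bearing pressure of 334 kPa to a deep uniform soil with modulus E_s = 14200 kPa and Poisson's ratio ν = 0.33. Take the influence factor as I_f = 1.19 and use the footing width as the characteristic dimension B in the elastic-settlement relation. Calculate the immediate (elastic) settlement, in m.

Immediate (elastic) settlement: S_e = q·B·(1−ν²)/E_s · I_f.
S_e = 334 × 3.5 × (1 − 0.33²) / 14200 × 1.19
    = 334 × 3.5 × 0.8911 / 14200 × 1.19
    = 0.0873 m

S_e ≈ 0.0873 m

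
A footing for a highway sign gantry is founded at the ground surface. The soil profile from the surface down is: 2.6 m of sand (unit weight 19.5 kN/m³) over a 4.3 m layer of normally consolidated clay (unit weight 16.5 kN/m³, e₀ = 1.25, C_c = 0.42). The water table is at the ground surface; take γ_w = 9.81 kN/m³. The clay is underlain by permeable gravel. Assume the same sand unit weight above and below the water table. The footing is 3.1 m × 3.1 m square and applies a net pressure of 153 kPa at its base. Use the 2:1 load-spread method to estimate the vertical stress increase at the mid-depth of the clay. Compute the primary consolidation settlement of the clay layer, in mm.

S_c ≈ 164 mm

Mid-depth of clay below the ground surface: z = 2.6 + 4.3/2 = 4.75 m.
Total vertical stress at mid-clay: σ_v = 19.5×2.6 + 16.5×2.15 = 86.175 kPa.
Pore pressure: u = 9.81×(4.75 − 0) = 46.598 kPa.
Initial effective stress: σ'_0 = σ_v − u = 86.175 − 46.598 = 39.577 kPa.
Stress increase at mid-clay by the 2:1 spreading method:
Δσ = qBL/((B+z)(L+z)) = 153×3.1×3.1/((3.1+4.75)(3.1+4.75)) = 23.86 kPa
Final effective stress: σ'_f = σ'_0 + Δσ = 39.577 + 23.86 = 63.437 kPa.
Normally consolidated clay, so the full stress increment lies on the virgin compression line:
S_c = C_c·H/(1+e₀)·log₁₀(σ'_f/σ'_0) = 0.42×4.3/(1+1.25)×log₁₀(63.437/39.577)
    = 0.80267 × 0.2049 = 0.1645 m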